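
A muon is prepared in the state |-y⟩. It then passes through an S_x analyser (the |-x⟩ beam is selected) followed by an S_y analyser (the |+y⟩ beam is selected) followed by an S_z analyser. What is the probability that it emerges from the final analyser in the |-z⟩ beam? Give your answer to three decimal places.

0.125

First analyser (S_x): from |-y⟩, P(|-x⟩) = 1/2.
After stage 1 the state is |-x⟩; P(|+y⟩) = |⟨+y|-x⟩|² = 1/2.
After stage 2 the state is |+y⟩; P(|-z⟩) = |⟨-z|+y⟩|² = 1/2.
Joint probability = 1/2 × 1/2 × 1/2 = 0.125.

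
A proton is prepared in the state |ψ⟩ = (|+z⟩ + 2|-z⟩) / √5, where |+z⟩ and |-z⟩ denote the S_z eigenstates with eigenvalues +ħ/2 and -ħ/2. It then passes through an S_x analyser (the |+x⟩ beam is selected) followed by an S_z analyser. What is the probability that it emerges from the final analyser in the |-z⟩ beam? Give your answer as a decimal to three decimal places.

0.450

First analyser (S_x): P(|+x⟩) = |⟨+x|ψ⟩|² = 9/10.
After stage 1 the state is |+x⟩; P(|-z⟩) = |⟨-z|+x⟩|² = 1/2.
Joint probability = 9/10 × 1/2 = 0.450.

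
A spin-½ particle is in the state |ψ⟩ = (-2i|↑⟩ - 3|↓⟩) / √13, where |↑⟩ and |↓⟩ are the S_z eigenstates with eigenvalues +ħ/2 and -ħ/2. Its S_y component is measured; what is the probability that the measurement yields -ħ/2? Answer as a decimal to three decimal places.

0.962

|-y⟩ = (|↑⟩ - i|↓⟩)/√2, so ⟨-y|ψ⟩ = (-5i) / (√2·√13).
P = |-5i|² / 26 = 25/26.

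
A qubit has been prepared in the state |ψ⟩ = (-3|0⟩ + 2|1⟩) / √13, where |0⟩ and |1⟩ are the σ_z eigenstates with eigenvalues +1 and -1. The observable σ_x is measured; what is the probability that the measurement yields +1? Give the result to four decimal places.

0.0385

|+x⟩ = (|0⟩ + |1⟩)/√2, so ⟨+x|ψ⟩ = (-1) / (√2·√13).
P = |-1|² / 26 = 1/26.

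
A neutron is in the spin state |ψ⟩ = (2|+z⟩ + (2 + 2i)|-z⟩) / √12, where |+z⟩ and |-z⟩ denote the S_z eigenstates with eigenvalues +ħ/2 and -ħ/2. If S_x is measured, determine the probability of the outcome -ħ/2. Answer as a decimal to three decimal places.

0.167

|-x⟩ = (|+z⟩ - |-z⟩)/√2, so ⟨-x|ψ⟩ = (-2i) / (√2·√12).
P = |-2i|² / 24 = 4/24.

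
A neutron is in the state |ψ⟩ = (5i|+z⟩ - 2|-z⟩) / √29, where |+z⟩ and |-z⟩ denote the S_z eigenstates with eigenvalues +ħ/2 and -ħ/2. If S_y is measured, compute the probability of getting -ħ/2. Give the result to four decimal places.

0.1552

|-y⟩ = (|+z⟩ - i|-z⟩)/√2, so ⟨-y|ψ⟩ = (3i) / (√2·√29).
P = |3i|² / 58 = 9/58.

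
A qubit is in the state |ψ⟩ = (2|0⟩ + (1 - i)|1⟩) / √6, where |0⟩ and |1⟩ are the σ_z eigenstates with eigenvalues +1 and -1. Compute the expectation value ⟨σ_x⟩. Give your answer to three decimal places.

0.667

⟨σ_x⟩ = 2 Re(a* b)/(|a|²+|b|²) with a = 2, b = (1 - i).
a* b = (2 - 2i), so ⟨σ_x⟩ = 4/6.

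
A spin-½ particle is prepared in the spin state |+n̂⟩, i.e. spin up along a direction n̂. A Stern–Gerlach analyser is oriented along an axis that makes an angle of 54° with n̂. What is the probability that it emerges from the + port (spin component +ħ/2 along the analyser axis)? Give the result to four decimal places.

0.7939

For spin-½, the probability of finding spin-up along an axis at angle θ to the initial spin direction is cos²(θ/2); spin-down is sin²(θ/2).
θ = 54°, so P = cos²(27°) ≈ 0.7939.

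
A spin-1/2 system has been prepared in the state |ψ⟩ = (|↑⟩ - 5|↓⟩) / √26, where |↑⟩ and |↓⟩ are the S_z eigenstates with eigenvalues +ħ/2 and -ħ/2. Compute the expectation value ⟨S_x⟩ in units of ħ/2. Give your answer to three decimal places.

⟨σ_x⟩ = 2 Re(a* b)/(|a|²+|b|²) with a = 1, b = -5.
a* b = -5, so ⟨σ_x⟩ = -10/26.
⟨S_x⟩ = (ħ/2)·⟨σ_x⟩.

-0.385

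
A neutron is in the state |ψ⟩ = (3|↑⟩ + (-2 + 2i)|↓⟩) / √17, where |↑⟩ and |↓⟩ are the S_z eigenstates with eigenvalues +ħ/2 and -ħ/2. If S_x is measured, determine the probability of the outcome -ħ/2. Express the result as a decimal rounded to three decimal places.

|-x⟩ = (|↑⟩ - |↓⟩)/√2, so ⟨-x|ψ⟩ = (5 - 2i) / (√2·√17).
P = |5 - 2i|² / 34 = 29/34.

0.853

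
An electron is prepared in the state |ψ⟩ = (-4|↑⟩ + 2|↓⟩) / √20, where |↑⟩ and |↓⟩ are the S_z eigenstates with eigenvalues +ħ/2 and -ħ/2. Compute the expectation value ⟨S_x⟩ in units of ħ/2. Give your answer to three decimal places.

-0.800

⟨σ_x⟩ = 2 Re(a* b)/(|a|²+|b|²) with a = -4, b = 2.
a* b = -8, so ⟨σ_x⟩ = -16/20.
⟨S_x⟩ = (ħ/2)·⟨σ_x⟩.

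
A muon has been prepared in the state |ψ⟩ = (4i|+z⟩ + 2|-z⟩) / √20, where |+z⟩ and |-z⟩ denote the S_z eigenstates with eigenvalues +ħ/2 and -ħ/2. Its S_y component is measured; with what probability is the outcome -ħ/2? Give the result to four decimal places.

|-y⟩ = (|+z⟩ - i|-z⟩)/√2, so ⟨-y|ψ⟩ = (6i) / (√2·√20).
P = |6i|² / 40 = 36/40.

0.9000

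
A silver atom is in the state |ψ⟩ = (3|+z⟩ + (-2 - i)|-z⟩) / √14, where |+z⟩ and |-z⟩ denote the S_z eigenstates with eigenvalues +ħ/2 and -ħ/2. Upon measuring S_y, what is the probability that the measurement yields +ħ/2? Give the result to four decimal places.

0.2857

|+y⟩ = (|+z⟩ + i|-z⟩)/√2, so ⟨+y|ψ⟩ = (2 + 2i) / (√2·√14).
P = |2 + 2i|² / 28 = 8/28.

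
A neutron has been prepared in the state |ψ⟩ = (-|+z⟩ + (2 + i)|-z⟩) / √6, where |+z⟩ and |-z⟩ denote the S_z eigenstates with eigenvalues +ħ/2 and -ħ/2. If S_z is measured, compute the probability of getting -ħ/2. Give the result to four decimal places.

0.8333

The -ħ/2 outcome corresponds to |-z⟩. Its amplitude in |ψ⟩ is (2 + i)/√6.
P = |2 + i|² / 6 = 5/6.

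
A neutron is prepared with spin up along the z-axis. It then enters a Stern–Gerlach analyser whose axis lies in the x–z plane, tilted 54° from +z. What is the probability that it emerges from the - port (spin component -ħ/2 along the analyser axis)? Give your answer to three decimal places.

For spin-½, the probability of finding spin-up along an axis at angle θ to the initial spin direction is cos²(θ/2); spin-down is sin²(θ/2).
θ = 54°, so P = sin²(27°) ≈ 0.206.

0.206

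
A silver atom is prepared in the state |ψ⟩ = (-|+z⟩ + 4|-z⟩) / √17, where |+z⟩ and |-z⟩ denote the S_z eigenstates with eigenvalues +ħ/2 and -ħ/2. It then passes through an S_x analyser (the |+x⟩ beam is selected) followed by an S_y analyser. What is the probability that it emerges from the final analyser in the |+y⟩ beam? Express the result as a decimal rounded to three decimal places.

First analyser (S_x): P(|+x⟩) = |⟨+x|ψ⟩|² = 9/34.
After stage 1 the state is |+x⟩; P(|+y⟩) = |⟨+y|+x⟩|² = 1/2.
Joint probability = 9/34 × 1/2 = 0.132.

0.132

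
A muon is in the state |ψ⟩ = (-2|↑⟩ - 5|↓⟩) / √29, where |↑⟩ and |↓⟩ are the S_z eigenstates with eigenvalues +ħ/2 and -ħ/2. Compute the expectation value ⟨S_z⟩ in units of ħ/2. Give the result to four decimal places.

-0.7241

⟨σ_z⟩ = |a|² - |b|² divided by |a|²+|b|², with a, b the |↑⟩, |↓⟩ amplitudes.
= (4 - 25)/29 = -21/29.
⟨S_z⟩ = (ħ/2)·⟨σ_z⟩.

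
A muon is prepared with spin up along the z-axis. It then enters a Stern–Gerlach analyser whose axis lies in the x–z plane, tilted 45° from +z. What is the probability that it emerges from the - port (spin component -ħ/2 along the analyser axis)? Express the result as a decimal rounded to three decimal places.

For spin-½, the probability of finding spin-up along an axis at angle θ to the initial spin direction is cos²(θ/2); spin-down is sin²(θ/2).
θ = 45°, so P = sin²(22.5°) ≈ 0.146.

0.146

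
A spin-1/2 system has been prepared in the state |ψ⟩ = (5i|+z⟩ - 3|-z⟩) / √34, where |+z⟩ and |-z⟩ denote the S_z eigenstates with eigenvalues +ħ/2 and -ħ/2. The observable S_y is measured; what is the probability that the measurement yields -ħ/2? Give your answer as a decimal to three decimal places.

|-y⟩ = (|+z⟩ - i|-z⟩)/√2, so ⟨-y|ψ⟩ = (2i) / (√2·√34).
P = |2i|² / 68 = 4/68.

0.059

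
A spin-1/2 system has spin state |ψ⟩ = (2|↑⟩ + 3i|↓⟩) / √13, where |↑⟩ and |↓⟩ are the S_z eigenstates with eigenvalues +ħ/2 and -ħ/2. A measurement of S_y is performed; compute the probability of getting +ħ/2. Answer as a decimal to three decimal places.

|+y⟩ = (|↑⟩ + i|↓⟩)/√2, so ⟨+y|ψ⟩ = (5) / (√2·√13).
P = |5|² / 26 = 25/26.

0.962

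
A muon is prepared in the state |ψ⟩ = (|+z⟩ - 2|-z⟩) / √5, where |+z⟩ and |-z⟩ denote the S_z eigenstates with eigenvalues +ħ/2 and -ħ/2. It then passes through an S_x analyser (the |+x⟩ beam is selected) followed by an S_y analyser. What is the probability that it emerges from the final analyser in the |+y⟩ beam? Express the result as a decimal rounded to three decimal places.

0.050

First analyser (S_x): P(|+x⟩) = |⟨+x|ψ⟩|² = 1/10.
After stage 1 the state is |+x⟩; P(|+y⟩) = |⟨+y|+x⟩|² = 1/2.
Joint probability = 1/10 × 1/2 = 0.050.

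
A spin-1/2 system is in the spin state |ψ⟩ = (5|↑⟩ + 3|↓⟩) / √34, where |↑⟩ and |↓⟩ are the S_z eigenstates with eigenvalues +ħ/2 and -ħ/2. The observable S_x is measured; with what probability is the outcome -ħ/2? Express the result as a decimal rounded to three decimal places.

|-x⟩ = (|↑⟩ - |↓⟩)/√2, so ⟨-x|ψ⟩ = (2) / (√2·√34).
P = |2|² / 68 = 4/68.

0.059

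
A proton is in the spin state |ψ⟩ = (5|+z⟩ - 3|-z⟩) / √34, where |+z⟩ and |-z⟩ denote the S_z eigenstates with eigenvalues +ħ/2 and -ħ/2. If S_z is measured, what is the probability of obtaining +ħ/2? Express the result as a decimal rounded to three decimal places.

The +ħ/2 outcome corresponds to |+z⟩. Its amplitude in |ψ⟩ is 5/√34.
P = |5|² / 34 = 25/34.

0.735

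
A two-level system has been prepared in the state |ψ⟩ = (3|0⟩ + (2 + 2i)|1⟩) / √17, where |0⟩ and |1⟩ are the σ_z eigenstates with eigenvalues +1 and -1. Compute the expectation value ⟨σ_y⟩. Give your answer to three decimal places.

0.706

⟨σ_y⟩ = 2 Im(a* b)/(|a|²+|b|²) with a = 3, b = (2 + 2i).
a* b = (6 + 6i), so ⟨σ_y⟩ = 12/17.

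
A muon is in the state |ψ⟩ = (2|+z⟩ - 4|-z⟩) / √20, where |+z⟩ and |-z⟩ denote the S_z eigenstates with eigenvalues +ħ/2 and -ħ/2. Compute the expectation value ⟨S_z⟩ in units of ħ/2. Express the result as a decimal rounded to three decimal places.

⟨σ_z⟩ = |a|² - |b|² divided by |a|²+|b|², with a, b the |+z⟩, |-z⟩ amplitudes.
= (4 - 16)/20 = -12/20.
⟨S_z⟩ = (ħ/2)·⟨σ_z⟩.

-0.600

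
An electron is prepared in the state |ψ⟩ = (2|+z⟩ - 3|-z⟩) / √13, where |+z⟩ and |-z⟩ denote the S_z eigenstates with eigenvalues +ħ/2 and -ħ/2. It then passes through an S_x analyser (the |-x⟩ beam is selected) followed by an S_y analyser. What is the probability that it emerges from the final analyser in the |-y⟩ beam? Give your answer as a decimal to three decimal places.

0.481

First analyser (S_x): P(|-x⟩) = |⟨-x|ψ⟩|² = 25/26.
After stage 1 the state is |-x⟩; P(|-y⟩) = |⟨-y|-x⟩|² = 1/2.
Joint probability = 25/26 × 1/2 = 0.481.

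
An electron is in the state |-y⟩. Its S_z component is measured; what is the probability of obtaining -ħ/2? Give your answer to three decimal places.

In the S_z basis, |-y⟩ = (|↑⟩ - i|↓⟩)/√2 and |-z⟩ = |↓⟩.
|⟨-z|-y⟩|² = 1/2.

0.500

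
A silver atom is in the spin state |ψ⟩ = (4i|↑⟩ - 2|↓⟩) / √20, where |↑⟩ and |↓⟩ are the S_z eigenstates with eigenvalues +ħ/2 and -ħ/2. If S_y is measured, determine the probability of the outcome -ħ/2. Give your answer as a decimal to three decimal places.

0.100

|-y⟩ = (|↑⟩ - i|↓⟩)/√2, so ⟨-y|ψ⟩ = (2i) / (√2·√20).
P = |2i|² / 40 = 4/40.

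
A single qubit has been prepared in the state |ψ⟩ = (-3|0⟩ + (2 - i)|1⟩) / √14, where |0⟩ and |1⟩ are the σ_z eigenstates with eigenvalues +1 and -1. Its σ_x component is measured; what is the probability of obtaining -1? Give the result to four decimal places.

|-x⟩ = (|0⟩ - |1⟩)/√2, so ⟨-x|ψ⟩ = (-5 + i) / (√2·√14).
P = |-5 + i|² / 28 = 26/28.

0.9286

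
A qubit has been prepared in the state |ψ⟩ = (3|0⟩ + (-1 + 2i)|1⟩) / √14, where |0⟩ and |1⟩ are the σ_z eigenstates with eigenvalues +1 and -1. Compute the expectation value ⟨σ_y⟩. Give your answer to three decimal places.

⟨σ_y⟩ = 2 Im(a* b)/(|a|²+|b|²) with a = 3, b = (-1 + 2i).
a* b = (-3 + 6i), so ⟨σ_y⟩ = 12/14.

0.857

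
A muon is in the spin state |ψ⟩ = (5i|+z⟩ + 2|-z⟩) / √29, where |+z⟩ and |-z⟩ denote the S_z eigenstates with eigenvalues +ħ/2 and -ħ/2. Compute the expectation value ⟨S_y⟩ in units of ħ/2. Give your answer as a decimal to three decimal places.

⟨σ_y⟩ = 2 Im(a* b)/(|a|²+|b|²) with a = 5i, b = 2.
a* b = -10i, so ⟨σ_y⟩ = -20/29.
⟨S_y⟩ = (ħ/2)·⟨σ_y⟩.

-0.690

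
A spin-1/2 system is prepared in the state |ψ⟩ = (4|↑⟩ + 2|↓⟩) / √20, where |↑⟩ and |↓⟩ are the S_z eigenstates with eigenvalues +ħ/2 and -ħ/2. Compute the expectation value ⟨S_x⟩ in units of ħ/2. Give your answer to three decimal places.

⟨σ_x⟩ = 2 Re(a* b)/(|a|²+|b|²) with a = 4, b = 2.
a* b = 8, so ⟨σ_x⟩ = 16/20.
⟨S_x⟩ = (ħ/2)·⟨σ_x⟩.

0.800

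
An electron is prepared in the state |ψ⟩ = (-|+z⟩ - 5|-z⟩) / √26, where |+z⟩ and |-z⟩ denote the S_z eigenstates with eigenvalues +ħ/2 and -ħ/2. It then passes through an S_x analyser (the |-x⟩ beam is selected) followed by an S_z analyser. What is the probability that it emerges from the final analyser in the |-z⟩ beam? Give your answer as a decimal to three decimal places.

First analyser (S_x): P(|-x⟩) = |⟨-x|ψ⟩|² = 16/52.
After stage 1 the state is |-x⟩; P(|-z⟩) = |⟨-z|-x⟩|² = 1/2.
Joint probability = 16/52 × 1/2 = 0.154.

0.154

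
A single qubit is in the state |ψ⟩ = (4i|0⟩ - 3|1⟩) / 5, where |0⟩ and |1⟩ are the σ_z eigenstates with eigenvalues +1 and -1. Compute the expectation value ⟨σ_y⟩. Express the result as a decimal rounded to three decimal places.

⟨σ_y⟩ = 2 Im(a* b)/(|a|²+|b|²) with a = 4i, b = -3.
a* b = 12i, so ⟨σ_y⟩ = 24/25.

0.960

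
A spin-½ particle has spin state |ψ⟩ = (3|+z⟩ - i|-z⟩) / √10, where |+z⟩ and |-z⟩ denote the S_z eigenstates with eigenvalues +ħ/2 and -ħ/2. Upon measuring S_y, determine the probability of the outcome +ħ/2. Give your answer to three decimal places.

0.200

|+y⟩ = (|+z⟩ + i|-z⟩)/√2, so ⟨+y|ψ⟩ = (2) / (√2·√10).
P = |2|² / 20 = 4/20.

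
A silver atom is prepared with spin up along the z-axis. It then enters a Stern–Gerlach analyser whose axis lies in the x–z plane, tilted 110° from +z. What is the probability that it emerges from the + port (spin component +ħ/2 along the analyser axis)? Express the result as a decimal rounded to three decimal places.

0.329

For spin-½, the probability of finding spin-up along an axis at angle θ to the initial spin direction is cos²(θ/2); spin-down is sin²(θ/2).
θ = 110°, so P = cos²(55°) ≈ 0.329.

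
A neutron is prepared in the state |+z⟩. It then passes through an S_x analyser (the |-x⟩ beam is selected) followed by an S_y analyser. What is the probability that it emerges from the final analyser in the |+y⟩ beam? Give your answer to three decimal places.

0.250

First analyser (S_x): from |+z⟩, P(|-x⟩) = 1/2.
After stage 1 the state is |-x⟩; P(|+y⟩) = |⟨+y|-x⟩|² = 1/2.
Joint probability = 1/2 × 1/2 = 0.250.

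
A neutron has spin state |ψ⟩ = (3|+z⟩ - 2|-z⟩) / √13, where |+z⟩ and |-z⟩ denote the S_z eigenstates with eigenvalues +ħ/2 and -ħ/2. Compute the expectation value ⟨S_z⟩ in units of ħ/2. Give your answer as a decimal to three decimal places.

⟨σ_z⟩ = |a|² - |b|² divided by |a|²+|b|², with a, b the |+z⟩, |-z⟩ amplitudes.
= (9 - 4)/13 = 5/13.
⟨S_z⟩ = (ħ/2)·⟨σ_z⟩.

0.385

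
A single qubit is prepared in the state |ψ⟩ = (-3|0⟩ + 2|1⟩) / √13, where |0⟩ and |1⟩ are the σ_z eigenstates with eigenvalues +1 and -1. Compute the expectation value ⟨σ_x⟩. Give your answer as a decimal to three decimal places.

-0.923

⟨σ_x⟩ = 2 Re(a* b)/(|a|²+|b|²) with a = -3, b = 2.
a* b = -6, so ⟨σ_x⟩ = -12/13.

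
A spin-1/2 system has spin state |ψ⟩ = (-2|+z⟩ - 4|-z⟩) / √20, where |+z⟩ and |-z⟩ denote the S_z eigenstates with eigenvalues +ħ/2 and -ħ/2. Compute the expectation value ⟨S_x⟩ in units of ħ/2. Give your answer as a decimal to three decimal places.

⟨σ_x⟩ = 2 Re(a* b)/(|a|²+|b|²) with a = -2, b = -4.
a* b = 8, so ⟨σ_x⟩ = 16/20.
⟨S_x⟩ = (ħ/2)·⟨σ_x⟩.

0.800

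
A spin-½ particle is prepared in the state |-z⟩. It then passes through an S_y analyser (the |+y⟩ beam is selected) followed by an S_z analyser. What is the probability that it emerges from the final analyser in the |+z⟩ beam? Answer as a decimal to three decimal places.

0.250

First analyser (S_y): from |-z⟩, P(|+y⟩) = 1/2.
After stage 1 the state is |+y⟩; P(|+z⟩) = |⟨+z|+y⟩|² = 1/2.
Joint probability = 1/2 × 1/2 = 0.250.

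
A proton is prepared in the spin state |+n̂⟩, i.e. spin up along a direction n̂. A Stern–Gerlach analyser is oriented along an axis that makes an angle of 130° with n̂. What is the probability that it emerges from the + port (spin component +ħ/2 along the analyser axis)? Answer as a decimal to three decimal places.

For spin-½, the probability of finding spin-up along an axis at angle θ to the initial spin direction is cos²(θ/2); spin-down is sin²(θ/2).
θ = 130°, so P = cos²(65°) ≈ 0.179.

0.179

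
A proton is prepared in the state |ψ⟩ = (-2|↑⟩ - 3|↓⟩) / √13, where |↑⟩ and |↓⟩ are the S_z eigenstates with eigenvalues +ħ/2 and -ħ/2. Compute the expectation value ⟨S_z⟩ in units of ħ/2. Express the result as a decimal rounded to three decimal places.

⟨σ_z⟩ = |a|² - |b|² divided by |a|²+|b|², with a, b the |↑⟩, |↓⟩ amplitudes.
= (4 - 9)/13 = -5/13.
⟨S_z⟩ = (ħ/2)·⟨σ_z⟩.

-0.385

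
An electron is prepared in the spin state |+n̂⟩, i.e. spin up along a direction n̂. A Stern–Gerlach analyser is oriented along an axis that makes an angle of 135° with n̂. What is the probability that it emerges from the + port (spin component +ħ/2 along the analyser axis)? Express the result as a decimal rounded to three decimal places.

For spin-½, the probability of finding spin-up along an axis at angle θ to the initial spin direction is cos²(θ/2); spin-down is sin²(θ/2).
θ = 135°, so P = cos²(67.5°) ≈ 0.146.

0.146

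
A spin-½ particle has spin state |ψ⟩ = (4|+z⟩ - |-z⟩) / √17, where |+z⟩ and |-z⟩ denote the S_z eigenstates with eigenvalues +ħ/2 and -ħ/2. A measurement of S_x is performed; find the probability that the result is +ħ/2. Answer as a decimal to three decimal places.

0.265

|+x⟩ = (|+z⟩ + |-z⟩)/√2, so ⟨+x|ψ⟩ = (3) / (√2·√17).
P = |3|² / 34 = 9/34.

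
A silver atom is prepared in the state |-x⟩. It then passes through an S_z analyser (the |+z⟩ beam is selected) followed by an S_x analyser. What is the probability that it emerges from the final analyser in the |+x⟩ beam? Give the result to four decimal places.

First analyser (S_z): from |-x⟩, P(|+z⟩) = 1/2.
After stage 1 the state is |+z⟩; P(|+x⟩) = |⟨+x|+z⟩|² = 1/2.
Joint probability = 1/2 × 1/2 = 0.2500.

0.2500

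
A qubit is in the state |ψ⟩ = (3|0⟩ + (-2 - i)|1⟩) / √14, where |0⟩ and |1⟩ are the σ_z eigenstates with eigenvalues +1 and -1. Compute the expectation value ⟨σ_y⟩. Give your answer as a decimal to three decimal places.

⟨σ_y⟩ = 2 Im(a* b)/(|a|²+|b|²) with a = 3, b = (-2 - i).
a* b = (-6 - 3i), so ⟨σ_y⟩ = -6/14.

-0.429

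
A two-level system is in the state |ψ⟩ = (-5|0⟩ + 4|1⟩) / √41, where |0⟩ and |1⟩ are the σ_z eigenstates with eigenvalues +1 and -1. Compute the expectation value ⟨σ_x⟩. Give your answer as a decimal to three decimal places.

-0.976

⟨σ_x⟩ = 2 Re(a* b)/(|a|²+|b|²) with a = -5, b = 4.
a* b = -20, so ⟨σ_x⟩ = -40/41.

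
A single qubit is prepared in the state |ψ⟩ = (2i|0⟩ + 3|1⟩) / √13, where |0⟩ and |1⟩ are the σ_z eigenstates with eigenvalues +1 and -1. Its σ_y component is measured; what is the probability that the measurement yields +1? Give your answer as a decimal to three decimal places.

|+y⟩ = (|0⟩ + i|1⟩)/√2, so ⟨+y|ψ⟩ = (-i) / (√2·√13).
P = |-i|² / 26 = 1/26.

0.038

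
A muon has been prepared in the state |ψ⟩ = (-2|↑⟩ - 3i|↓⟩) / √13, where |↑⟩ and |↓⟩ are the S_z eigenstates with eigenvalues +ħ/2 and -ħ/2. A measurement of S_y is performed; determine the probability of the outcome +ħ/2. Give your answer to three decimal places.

|+y⟩ = (|↑⟩ + i|↓⟩)/√2, so ⟨+y|ψ⟩ = (-5) / (√2·√13).
P = |-5|² / 26 = 25/26.

0.962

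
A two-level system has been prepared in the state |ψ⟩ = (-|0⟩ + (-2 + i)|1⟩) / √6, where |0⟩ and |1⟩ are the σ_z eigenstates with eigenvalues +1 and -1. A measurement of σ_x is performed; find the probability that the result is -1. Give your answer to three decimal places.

0.167

|-x⟩ = (|0⟩ - |1⟩)/√2, so ⟨-x|ψ⟩ = (1 - i) / (√2·√6).
P = |1 - i|² / 12 = 2/12.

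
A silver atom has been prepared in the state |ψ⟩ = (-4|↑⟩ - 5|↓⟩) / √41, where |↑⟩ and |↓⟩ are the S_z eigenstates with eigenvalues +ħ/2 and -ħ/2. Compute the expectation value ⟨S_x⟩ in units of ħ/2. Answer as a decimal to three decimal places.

0.976

⟨σ_x⟩ = 2 Re(a* b)/(|a|²+|b|²) with a = -4, b = -5.
a* b = 20, so ⟨σ_x⟩ = 40/41.
⟨S_x⟩ = (ħ/2)·⟨σ_x⟩.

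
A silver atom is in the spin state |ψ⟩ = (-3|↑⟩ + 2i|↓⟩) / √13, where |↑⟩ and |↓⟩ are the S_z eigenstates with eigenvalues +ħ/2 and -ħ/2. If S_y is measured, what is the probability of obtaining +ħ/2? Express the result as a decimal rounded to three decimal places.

|+y⟩ = (|↑⟩ + i|↓⟩)/√2, so ⟨+y|ψ⟩ = (-1) / (√2·√13).
P = |-1|² / 26 = 1/26.

0.038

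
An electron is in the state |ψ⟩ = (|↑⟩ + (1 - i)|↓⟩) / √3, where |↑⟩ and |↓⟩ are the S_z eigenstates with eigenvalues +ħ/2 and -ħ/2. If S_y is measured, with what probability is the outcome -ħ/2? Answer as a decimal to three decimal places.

0.833

|-y⟩ = (|↑⟩ - i|↓⟩)/√2, so ⟨-y|ψ⟩ = (2 + i) / (√2·√3).
P = |2 + i|² / 6 = 5/6.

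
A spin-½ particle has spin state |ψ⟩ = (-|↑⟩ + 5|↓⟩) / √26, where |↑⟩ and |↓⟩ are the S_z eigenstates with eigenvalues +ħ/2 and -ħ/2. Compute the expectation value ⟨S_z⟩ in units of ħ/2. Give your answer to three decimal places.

⟨σ_z⟩ = |a|² - |b|² divided by |a|²+|b|², with a, b the |↑⟩, |↓⟩ amplitudes.
= (1 - 25)/26 = -24/26.
⟨S_z⟩ = (ħ/2)·⟨σ_z⟩.

-0.923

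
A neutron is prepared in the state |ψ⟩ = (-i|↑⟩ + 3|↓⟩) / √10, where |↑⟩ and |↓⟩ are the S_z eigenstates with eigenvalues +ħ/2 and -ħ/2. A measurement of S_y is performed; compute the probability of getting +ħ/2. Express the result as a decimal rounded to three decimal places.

0.800

|+y⟩ = (|↑⟩ + i|↓⟩)/√2, so ⟨+y|ψ⟩ = (-4i) / (√2·√10).
P = |-4i|² / 20 = 16/20.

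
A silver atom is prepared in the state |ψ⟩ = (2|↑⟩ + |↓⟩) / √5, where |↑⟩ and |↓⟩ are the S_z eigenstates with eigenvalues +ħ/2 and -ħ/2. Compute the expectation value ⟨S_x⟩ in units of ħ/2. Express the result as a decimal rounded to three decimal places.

0.800

⟨σ_x⟩ = 2 Re(a* b)/(|a|²+|b|²) with a = 2, b = 1.
a* b = 2, so ⟨σ_x⟩ = 4/5.
⟨S_x⟩ = (ħ/2)·⟨σ_x⟩.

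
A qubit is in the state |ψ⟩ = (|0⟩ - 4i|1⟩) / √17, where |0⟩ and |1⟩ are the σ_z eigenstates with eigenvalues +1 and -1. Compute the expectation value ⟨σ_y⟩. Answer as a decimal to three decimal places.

-0.471

⟨σ_y⟩ = 2 Im(a* b)/(|a|²+|b|²) with a = 1, b = -4i.
a* b = -4i, so ⟨σ_y⟩ = -8/17.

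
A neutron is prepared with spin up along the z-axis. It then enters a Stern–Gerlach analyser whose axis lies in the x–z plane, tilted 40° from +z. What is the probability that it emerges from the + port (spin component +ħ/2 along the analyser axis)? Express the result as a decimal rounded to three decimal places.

0.883

For spin-½, the probability of finding spin-up along an axis at angle θ to the initial spin direction is cos²(θ/2); spin-down is sin²(θ/2).
θ = 40°, so P = cos²(20°) ≈ 0.883.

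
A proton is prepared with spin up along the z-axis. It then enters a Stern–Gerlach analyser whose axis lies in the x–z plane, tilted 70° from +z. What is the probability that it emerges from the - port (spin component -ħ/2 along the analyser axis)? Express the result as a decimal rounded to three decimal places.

0.329

For spin-½, the probability of finding spin-up along an axis at angle θ to the initial spin direction is cos²(θ/2); spin-down is sin²(θ/2).
θ = 70°, so P = sin²(35°) ≈ 0.329.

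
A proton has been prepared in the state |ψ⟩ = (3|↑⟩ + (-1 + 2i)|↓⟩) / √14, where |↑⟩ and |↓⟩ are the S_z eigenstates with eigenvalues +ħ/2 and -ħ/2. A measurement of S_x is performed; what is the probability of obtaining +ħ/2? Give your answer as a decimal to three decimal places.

|+x⟩ = (|↑⟩ + |↓⟩)/√2, so ⟨+x|ψ⟩ = (2 + 2i) / (√2·√14).
P = |2 + 2i|² / 28 = 8/28.

0.286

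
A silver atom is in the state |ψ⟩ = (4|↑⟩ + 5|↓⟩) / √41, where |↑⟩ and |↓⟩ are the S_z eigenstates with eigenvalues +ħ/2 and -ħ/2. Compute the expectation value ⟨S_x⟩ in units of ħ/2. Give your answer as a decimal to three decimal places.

⟨σ_x⟩ = 2 Re(a* b)/(|a|²+|b|²) with a = 4, b = 5.
a* b = 20, so ⟨σ_x⟩ = 40/41.
⟨S_x⟩ = (ħ/2)·⟨σ_x⟩.

0.976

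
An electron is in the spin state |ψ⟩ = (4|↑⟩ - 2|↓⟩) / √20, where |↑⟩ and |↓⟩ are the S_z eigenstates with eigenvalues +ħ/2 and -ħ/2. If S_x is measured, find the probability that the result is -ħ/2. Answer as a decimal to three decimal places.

|-x⟩ = (|↑⟩ - |↓⟩)/√2, so ⟨-x|ψ⟩ = (6) / (√2·√20).
P = |6|² / 40 = 36/40.

0.900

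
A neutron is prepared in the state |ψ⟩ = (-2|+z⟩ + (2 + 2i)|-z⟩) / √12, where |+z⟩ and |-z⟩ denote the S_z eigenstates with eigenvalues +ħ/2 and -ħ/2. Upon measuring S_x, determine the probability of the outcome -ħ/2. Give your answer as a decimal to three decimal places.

0.833

|-x⟩ = (|+z⟩ - |-z⟩)/√2, so ⟨-x|ψ⟩ = (-4 - 2i) / (√2·√12).
P = |-4 - 2i|² / 24 = 20/24.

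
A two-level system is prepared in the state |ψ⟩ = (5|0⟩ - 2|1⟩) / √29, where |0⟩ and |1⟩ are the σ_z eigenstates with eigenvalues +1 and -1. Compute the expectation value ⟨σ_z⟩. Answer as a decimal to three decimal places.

0.724

⟨σ_z⟩ = |a|² - |b|² divided by |a|²+|b|², with a, b the |0⟩, |1⟩ amplitudes.
= (25 - 4)/29 = 21/29.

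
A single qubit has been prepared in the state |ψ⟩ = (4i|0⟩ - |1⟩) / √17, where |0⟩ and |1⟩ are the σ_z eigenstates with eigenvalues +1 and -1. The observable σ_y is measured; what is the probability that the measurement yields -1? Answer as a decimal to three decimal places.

0.265

|-y⟩ = (|0⟩ - i|1⟩)/√2, so ⟨-y|ψ⟩ = (3i) / (√2·√17).
P = |3i|² / 34 = 9/34.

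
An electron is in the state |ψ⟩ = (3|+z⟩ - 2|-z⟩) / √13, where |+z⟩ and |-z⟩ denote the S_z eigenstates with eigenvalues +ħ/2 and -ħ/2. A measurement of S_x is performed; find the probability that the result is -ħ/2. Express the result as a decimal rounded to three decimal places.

|-x⟩ = (|+z⟩ - |-z⟩)/√2, so ⟨-x|ψ⟩ = (5) / (√2·√13).
P = |5|² / 26 = 25/26.

0.962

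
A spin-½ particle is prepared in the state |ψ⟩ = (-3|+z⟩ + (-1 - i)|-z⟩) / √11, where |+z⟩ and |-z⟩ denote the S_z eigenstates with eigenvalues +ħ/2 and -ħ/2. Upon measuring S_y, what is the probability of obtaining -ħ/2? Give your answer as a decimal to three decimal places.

0.227

|-y⟩ = (|+z⟩ - i|-z⟩)/√2, so ⟨-y|ψ⟩ = (-2 - i) / (√2·√11).
P = |-2 - i|² / 22 = 5/22.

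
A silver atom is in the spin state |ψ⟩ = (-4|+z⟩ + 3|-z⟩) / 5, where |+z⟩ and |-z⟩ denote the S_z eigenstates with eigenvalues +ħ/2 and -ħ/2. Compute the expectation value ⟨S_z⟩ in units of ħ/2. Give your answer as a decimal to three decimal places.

⟨σ_z⟩ = |a|² - |b|² divided by |a|²+|b|², with a, b the |+z⟩, |-z⟩ amplitudes.
= (16 - 9)/25 = 7/25.
⟨S_z⟩ = (ħ/2)·⟨σ_z⟩.

0.280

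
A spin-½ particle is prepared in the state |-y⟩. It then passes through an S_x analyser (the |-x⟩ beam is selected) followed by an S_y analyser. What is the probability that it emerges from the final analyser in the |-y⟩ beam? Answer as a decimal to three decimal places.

First analyser (S_x): from |-y⟩, P(|-x⟩) = 1/2.
After stage 1 the state is |-x⟩; P(|-y⟩) = |⟨-y|-x⟩|² = 1/2.
Joint probability = 1/2 × 1/2 = 0.250.

0.250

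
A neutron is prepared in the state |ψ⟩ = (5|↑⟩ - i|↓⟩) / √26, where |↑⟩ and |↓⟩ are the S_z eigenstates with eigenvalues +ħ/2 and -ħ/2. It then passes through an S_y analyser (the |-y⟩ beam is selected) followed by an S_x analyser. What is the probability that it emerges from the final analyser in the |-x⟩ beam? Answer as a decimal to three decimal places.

0.346

First analyser (S_y): P(|-y⟩) = |⟨-y|ψ⟩|² = 36/52.
After stage 1 the state is |-y⟩; P(|-x⟩) = |⟨-x|-y⟩|² = 1/2.
Joint probability = 36/52 × 1/2 = 0.346.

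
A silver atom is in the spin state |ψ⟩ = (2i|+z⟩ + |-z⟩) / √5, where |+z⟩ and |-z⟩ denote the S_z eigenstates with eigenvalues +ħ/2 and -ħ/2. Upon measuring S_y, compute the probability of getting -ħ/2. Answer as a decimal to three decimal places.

|-y⟩ = (|+z⟩ - i|-z⟩)/√2, so ⟨-y|ψ⟩ = (3i) / (√2·√5).
P = |3i|² / 10 = 9/10.

0.900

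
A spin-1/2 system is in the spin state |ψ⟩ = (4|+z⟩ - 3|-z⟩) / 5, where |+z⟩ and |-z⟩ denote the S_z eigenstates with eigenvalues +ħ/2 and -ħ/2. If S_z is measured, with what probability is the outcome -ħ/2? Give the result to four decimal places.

The -ħ/2 outcome corresponds to |-z⟩. Its amplitude in |ψ⟩ is -3/5.
P = |-3|² / 25 = 9/25.

0.3600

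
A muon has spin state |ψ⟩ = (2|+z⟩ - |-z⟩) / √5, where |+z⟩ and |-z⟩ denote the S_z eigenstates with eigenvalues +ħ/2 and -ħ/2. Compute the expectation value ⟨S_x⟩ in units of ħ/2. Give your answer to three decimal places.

-0.800

⟨σ_x⟩ = 2 Re(a* b)/(|a|²+|b|²) with a = 2, b = -1.
a* b = -2, so ⟨σ_x⟩ = -4/5.
⟨S_x⟩ = (ħ/2)·⟨σ_x⟩.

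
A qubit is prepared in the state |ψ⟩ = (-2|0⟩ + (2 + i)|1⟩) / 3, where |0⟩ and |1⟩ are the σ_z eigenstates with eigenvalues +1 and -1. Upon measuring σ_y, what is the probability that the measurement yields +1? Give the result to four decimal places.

0.2778

|+y⟩ = (|0⟩ + i|1⟩)/√2, so ⟨+y|ψ⟩ = (-1 - 2i) / (√2·3).
P = |-1 - 2i|² / 18 = 5/18.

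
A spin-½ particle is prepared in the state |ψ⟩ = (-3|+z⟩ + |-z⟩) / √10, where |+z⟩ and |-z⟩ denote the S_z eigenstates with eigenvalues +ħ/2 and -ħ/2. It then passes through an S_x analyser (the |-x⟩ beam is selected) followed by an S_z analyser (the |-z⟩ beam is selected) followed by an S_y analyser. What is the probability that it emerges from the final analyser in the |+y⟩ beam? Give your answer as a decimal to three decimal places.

0.200

First analyser (S_x): P(|-x⟩) = |⟨-x|ψ⟩|² = 16/20.
After stage 1 the state is |-x⟩; P(|-z⟩) = |⟨-z|-x⟩|² = 1/2.
After stage 2 the state is |-z⟩; P(|+y⟩) = |⟨+y|-z⟩|² = 1/2.
Joint probability = 16/20 × 1/2 × 1/2 = 0.200.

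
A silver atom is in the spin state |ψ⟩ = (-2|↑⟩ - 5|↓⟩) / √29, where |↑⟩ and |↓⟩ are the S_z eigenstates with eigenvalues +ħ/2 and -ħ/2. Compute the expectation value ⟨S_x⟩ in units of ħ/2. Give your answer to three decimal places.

⟨σ_x⟩ = 2 Re(a* b)/(|a|²+|b|²) with a = -2, b = -5.
a* b = 10, so ⟨σ_x⟩ = 20/29.
⟨S_x⟩ = (ħ/2)·⟨σ_x⟩.

0.690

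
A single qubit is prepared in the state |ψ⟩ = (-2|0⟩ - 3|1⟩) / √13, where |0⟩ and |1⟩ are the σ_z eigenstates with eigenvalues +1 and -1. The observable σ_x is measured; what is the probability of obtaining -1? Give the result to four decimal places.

0.0385

|-x⟩ = (|0⟩ - |1⟩)/√2, so ⟨-x|ψ⟩ = (1) / (√2·√13).
P = |1|² / 26 = 1/26.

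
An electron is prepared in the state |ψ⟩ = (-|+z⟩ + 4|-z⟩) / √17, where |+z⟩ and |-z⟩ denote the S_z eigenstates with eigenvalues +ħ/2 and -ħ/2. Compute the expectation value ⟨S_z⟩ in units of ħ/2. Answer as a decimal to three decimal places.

⟨σ_z⟩ = |a|² - |b|² divided by |a|²+|b|², with a, b the |+z⟩, |-z⟩ amplitudes.
= (1 - 16)/17 = -15/17.
⟨S_z⟩ = (ħ/2)·⟨σ_z⟩.

-0.882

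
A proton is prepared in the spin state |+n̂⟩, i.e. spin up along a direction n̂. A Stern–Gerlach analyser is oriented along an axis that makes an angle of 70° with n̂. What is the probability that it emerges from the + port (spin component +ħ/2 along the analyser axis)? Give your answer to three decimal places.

0.671

For spin-½, the probability of finding spin-up along an axis at angle θ to the initial spin direction is cos²(θ/2); spin-down is sin²(θ/2).
θ = 70°, so P = cos²(35°) ≈ 0.671.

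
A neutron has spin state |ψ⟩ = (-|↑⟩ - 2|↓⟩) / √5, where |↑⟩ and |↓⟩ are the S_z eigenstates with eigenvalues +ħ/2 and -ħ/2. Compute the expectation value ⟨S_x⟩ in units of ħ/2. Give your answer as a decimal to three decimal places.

⟨σ_x⟩ = 2 Re(a* b)/(|a|²+|b|²) with a = -1, b = -2.
a* b = 2, so ⟨σ_x⟩ = 4/5.
⟨S_x⟩ = (ħ/2)·⟨σ_x⟩.

0.800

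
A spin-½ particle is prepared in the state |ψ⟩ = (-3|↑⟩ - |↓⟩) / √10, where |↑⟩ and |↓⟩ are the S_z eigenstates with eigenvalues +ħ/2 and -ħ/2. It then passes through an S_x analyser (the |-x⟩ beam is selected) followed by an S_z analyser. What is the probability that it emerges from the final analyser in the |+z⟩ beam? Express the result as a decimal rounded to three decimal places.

0.100

First analyser (S_x): P(|-x⟩) = |⟨-x|ψ⟩|² = 4/20.
After stage 1 the state is |-x⟩; P(|+z⟩) = |⟨+z|-x⟩|² = 1/2.
Joint probability = 4/20 × 1/2 = 0.100.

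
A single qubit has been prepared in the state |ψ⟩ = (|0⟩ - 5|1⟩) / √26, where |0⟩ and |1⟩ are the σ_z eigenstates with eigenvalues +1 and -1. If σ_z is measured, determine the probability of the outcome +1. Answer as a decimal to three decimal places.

0.038

The +1 outcome corresponds to |0⟩. Its amplitude in |ψ⟩ is 1/√26.
P = |1|² / 26 = 1/26.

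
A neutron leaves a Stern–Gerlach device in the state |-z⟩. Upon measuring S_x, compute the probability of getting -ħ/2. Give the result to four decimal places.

In the S_z basis, |-z⟩ = |-z⟩ and |-x⟩ = (|+z⟩ - |-z⟩)/√2.
|⟨-x|-z⟩|² = 1/2.

0.5000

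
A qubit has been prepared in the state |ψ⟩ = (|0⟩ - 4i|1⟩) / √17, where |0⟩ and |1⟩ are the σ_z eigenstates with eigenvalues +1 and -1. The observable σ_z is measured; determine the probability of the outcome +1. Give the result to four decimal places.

0.0588

The +1 outcome corresponds to |0⟩. Its amplitude in |ψ⟩ is 1/√17.
P = |1|² / 17 = 1/17.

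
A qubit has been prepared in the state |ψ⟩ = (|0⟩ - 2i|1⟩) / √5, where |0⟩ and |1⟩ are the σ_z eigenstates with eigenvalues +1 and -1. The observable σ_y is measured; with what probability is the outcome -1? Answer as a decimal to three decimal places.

0.900

|-y⟩ = (|0⟩ - i|1⟩)/√2, so ⟨-y|ψ⟩ = (3) / (√2·√5).
P = |3|² / 10 = 9/10.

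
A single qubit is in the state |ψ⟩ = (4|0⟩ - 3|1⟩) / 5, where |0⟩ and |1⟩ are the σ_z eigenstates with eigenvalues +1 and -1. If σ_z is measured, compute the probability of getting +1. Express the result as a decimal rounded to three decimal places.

The +1 outcome corresponds to |0⟩. Its amplitude in |ψ⟩ is 4/5.
P = |4|² / 25 = 16/25.

0.640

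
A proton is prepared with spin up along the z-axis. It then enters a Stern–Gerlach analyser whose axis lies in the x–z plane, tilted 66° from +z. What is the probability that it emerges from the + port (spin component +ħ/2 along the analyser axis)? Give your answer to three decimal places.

For spin-½, the probability of finding spin-up along an axis at angle θ to the initial spin direction is cos²(θ/2); spin-down is sin²(θ/2).
θ = 66°, so P = cos²(33°) ≈ 0.703.

0.703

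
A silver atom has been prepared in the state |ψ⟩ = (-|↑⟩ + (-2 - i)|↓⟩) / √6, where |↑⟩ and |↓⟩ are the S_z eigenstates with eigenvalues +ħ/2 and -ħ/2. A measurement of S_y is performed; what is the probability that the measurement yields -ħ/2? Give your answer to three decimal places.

|-y⟩ = (|↑⟩ - i|↓⟩)/√2, so ⟨-y|ψ⟩ = (-2i) / (√2·√6).
P = |-2i|² / 12 = 4/12.

0.333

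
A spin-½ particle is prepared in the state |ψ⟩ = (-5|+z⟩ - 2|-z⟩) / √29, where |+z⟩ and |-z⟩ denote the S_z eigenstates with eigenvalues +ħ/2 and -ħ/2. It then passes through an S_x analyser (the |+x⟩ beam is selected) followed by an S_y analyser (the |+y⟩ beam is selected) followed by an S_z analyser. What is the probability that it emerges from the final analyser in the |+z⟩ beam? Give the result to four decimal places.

0.2112

First analyser (S_x): P(|+x⟩) = |⟨+x|ψ⟩|² = 49/58.
After stage 1 the state is |+x⟩; P(|+y⟩) = |⟨+y|+x⟩|² = 1/2.
After stage 2 the state is |+y⟩; P(|+z⟩) = |⟨+z|+y⟩|² = 1/2.
Joint probability = 49/58 × 1/2 × 1/2 = 0.2112.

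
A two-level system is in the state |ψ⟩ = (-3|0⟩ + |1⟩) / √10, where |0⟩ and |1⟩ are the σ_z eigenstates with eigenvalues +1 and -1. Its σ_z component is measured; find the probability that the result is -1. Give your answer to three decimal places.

The -1 outcome corresponds to |1⟩. Its amplitude in |ψ⟩ is 1/√10.
P = |1|² / 10 = 1/10.

0.100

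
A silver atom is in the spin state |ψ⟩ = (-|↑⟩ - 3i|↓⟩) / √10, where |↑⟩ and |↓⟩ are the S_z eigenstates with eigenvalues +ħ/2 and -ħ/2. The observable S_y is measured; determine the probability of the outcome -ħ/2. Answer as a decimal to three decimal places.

0.200

|-y⟩ = (|↑⟩ - i|↓⟩)/√2, so ⟨-y|ψ⟩ = (2) / (√2·√10).
P = |2|² / 20 = 4/20.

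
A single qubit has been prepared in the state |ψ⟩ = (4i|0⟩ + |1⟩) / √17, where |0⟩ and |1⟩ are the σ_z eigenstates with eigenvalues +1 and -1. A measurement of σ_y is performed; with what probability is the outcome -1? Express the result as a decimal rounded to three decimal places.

|-y⟩ = (|0⟩ - i|1⟩)/√2, so ⟨-y|ψ⟩ = (5i) / (√2·√17).
P = |5i|² / 34 = 25/34.

0.735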